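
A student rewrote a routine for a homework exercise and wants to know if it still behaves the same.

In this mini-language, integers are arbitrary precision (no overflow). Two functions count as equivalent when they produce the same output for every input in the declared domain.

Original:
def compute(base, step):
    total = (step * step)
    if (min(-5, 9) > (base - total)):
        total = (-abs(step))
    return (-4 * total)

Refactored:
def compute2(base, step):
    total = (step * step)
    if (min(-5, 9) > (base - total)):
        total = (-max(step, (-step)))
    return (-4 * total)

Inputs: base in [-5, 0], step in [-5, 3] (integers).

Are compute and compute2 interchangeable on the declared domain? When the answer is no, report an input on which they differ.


Comparing the listings, the differences include: min/max/abs usage differs.
Tracing base=-2, step=-4: compute: total = 16; (min(-5, 9) > (base - total)) -> true; total = -4; return 16 | compute2: total = 16; (min(-5, 9) > (base - total)) -> true; total = -4; return 16 — matching result 16.
Every one of the 54 inputs gives matching results.
verdict: equivalent


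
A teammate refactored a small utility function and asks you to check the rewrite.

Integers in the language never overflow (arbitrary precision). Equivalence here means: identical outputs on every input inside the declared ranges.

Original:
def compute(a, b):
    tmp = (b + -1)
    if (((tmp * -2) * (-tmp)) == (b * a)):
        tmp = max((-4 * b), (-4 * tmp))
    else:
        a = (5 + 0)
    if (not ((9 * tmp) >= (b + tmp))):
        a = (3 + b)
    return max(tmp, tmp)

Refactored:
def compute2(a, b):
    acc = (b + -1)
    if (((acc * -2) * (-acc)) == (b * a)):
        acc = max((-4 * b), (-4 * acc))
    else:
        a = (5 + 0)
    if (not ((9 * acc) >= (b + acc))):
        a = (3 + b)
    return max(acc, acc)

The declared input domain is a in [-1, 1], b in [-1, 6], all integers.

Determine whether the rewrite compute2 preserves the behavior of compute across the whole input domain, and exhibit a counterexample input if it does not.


Differences: local variable names differ — yet all 24 inputs agree.
verdict: equivalent


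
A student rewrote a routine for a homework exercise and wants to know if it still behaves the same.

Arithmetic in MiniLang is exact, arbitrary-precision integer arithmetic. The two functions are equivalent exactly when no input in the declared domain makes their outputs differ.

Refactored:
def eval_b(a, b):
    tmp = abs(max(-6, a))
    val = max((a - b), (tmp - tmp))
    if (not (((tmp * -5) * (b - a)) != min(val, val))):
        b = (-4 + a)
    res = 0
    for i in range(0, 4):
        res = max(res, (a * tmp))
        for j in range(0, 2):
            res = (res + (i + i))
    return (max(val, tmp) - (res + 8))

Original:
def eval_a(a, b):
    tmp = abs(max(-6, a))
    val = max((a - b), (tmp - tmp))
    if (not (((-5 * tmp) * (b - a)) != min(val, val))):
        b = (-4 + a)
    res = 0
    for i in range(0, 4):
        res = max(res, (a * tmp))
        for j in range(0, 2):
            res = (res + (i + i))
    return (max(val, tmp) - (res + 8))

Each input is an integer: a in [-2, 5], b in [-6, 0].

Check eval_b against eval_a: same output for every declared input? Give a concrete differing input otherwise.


The two versions differ — the changes include same computation, different form.
One worked example (a=3, b=-2) — eval_a: tmp=3, then val=5, then (not (((-5 * tmp) * (b - a)) != min(val, val))) is false, then res=0, then (i=0), then res=9, then (j=0), then res=9, then (j=1), then res=9, then (i=1), then res=9, then (j=0), then res=11, then (j=1), then res=13, then (i=2), then res=13, then (j=0), then res=17, then (j=1), then res=21, then (i=3), then res=21, then (j=0), then res=27, then (j=1), then res=33, then returns -36; eval_b: tmp=3, then val=5, then (not (((tmp * -5) * (b - a)) != min(val, val))) is false, then res=0, then (i=0), then res=9, then (j=0), then res=9, then (j=1), then res=9, then (i=1), then res=9, then (j=0), then res=11, then (j=1), then res=13, then (i=2), then res=13, then (j=0), then res=17, then (j=1), then res=21, then (i=3), then res=21, then (j=0), then res=27, then (j=1), then res=33, then returns -36; agreement on -36.
Across all 56 domain points the two functions coincide.
verdict: equivalent


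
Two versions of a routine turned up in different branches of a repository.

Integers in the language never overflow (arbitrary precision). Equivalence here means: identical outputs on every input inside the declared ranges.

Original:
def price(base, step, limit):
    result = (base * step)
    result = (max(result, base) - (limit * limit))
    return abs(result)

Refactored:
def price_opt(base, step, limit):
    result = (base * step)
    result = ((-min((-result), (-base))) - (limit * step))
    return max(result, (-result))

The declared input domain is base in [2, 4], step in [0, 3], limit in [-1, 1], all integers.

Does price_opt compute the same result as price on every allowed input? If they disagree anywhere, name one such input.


Try base=2, step=0, limit=-1.
price: result := 0 | result := 1 | result 1
price_opt: result := 0 | result := 2 | result 2
1 vs 2 — the two versions disagree here.
verdict: not equivalent; witness: base=2, step=0, limit=-1


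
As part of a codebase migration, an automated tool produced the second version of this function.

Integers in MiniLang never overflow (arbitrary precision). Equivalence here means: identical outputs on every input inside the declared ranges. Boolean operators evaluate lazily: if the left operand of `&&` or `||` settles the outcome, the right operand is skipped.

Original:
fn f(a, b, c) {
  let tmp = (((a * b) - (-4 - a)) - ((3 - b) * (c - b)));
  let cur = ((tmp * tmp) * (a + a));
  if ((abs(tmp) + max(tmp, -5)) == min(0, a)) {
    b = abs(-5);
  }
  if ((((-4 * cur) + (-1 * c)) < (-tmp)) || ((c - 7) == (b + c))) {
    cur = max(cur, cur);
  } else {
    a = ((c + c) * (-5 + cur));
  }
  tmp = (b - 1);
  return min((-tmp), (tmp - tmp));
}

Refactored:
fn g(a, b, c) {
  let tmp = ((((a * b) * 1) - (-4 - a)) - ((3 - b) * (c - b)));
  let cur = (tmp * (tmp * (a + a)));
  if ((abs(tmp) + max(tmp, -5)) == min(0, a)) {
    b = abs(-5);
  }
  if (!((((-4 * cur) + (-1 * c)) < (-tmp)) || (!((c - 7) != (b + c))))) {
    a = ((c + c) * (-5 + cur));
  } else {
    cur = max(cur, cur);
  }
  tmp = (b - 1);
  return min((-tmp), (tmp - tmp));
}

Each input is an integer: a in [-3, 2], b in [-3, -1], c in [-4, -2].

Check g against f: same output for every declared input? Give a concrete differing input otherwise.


Although arithmetic usage differs; constant usage differs; boolean connective usage differs; comparison usage differs, 54/54 inputs agree.
verdict: equivalent


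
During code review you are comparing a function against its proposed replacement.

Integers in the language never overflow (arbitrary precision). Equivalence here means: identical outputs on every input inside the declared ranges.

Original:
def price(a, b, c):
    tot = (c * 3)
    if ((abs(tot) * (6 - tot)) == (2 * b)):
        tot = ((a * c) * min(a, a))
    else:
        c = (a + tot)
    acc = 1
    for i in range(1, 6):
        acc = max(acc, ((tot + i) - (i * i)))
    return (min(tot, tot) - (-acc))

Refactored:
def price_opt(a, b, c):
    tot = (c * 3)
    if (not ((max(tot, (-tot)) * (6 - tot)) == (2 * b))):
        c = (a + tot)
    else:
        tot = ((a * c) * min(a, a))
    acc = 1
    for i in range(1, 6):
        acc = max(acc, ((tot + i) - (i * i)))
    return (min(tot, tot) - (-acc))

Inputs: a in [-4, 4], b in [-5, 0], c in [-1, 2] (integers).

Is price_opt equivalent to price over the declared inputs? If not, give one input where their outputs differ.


Equivalent — the differences include boolean connective usage differs; min/max/abs usage differs, yet no declared input distinguishes the two.
Tracing a=3, b=0, c=2: price: tot=6, then ((abs(tot) * (6 - tot)) == (2 * b)) is true, then tot=18, then acc=1, then (i=1), then acc=18, then (i=2), then acc=18, then (i=3), then acc=18, then (i=4), then acc=18, then (i=5), then acc=18, then returns 36 | price_opt: tot=6, then (not ((max(tot, (-tot)) * (6 - tot)) == (2 * b))) is false, then tot=18, then acc=1, then (i=1), then acc=18, then (i=2), then acc=18, then (i=3), then acc=18, then (i=4), then acc=18, then (i=5), then acc=18, then returns 36 — matching result 36.
Sweeping the whole domain (216 inputs) finds no disagreement.
verdict: equivalent


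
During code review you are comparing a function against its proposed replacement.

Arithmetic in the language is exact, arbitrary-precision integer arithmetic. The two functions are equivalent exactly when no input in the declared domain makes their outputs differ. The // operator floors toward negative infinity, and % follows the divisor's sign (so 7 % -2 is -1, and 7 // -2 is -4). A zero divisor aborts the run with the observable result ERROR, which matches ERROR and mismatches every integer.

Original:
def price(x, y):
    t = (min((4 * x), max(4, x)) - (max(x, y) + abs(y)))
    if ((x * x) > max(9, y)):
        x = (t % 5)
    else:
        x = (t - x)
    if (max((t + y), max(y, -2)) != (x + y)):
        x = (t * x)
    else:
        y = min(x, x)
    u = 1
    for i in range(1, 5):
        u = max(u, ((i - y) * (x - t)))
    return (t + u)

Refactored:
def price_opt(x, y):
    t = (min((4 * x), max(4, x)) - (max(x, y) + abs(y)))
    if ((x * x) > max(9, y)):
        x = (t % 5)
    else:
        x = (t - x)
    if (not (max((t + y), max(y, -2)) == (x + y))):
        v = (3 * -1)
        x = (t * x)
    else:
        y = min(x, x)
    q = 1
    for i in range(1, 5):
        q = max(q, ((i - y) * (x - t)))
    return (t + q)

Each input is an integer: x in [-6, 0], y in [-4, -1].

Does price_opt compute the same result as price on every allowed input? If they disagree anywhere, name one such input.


Behavior is preserved: although constant usage differs, plus boolean connective usage differs, plus local variable names differ, plus statement counts differ, plus comparison usage differs, plus arithmetic usage differs, the outputs never diverge.
Spot check at x=0, y=-2 — price: t = -2; ((x * x) > max(9, y)) -> false; x = -2; (max((t + y), max(y, -2)) != (x + y)) -> true; x = 4; u = 1; [i=1]; u = 18; [i=2]; u = 24; [i=3]; u = 30; [i=4]; u = 36; return 34. price_opt: t = -2; ((x * x) > max(9, y)) -> false; x = -2; (not (max((t + y), max(y, -2)) == (x + y))) -> true; v = -3; x = 4; q = 1; [i=1]; q = 18; [i=2]; q = 24; [i=3]; q = 30; [i=4]; q = 36; return 34. Both give 34.
Every one of the 28 inputs gives matching results.
verdict: equivalent


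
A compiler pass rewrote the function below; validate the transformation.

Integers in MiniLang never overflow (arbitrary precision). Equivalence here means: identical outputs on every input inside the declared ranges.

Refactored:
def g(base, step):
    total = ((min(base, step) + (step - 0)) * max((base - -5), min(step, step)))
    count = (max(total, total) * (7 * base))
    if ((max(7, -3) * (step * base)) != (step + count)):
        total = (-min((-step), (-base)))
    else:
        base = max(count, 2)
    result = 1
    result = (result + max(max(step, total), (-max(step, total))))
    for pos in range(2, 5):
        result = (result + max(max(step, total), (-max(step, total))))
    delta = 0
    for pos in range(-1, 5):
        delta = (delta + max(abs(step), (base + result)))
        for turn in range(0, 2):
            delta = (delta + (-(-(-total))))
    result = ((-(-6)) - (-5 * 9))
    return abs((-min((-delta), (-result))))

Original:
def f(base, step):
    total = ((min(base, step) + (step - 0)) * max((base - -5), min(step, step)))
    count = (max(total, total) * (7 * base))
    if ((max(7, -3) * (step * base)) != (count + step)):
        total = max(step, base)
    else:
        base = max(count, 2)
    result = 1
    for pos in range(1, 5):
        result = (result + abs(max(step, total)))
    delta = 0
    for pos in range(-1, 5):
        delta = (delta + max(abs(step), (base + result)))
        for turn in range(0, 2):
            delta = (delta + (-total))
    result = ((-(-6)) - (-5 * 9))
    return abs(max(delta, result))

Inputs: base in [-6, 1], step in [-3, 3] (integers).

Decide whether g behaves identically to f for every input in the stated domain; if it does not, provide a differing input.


Although loop structure differs, min/max/abs usage differs, arithmetic usage differs, statement counts differ, 56/56 inputs agree.
verdict: equivalent


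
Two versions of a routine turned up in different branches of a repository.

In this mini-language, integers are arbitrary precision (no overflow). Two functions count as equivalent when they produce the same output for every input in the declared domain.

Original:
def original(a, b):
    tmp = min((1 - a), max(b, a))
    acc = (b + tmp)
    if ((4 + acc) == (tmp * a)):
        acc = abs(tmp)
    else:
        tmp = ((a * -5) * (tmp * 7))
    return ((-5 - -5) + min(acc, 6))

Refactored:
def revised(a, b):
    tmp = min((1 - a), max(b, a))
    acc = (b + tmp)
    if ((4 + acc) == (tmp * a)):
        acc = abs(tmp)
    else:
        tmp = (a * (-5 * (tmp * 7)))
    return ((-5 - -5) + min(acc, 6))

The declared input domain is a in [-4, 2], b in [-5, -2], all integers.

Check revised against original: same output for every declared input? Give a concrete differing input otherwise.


Behavior is preserved: although same computation, different form, the outputs never diverge.
As a probe, take a=0, b=-3: original runs tmp := 0 | acc := -3 | ((4 + acc) == (tmp * a)): false | tmp := 0 | result -3; revised runs tmp := 0 | acc := -3 | ((4 + acc) == (tmp * a)): false | tmp := 0 | result -3; both end at -3.
Checked all 28 inputs in the declared domain: the outputs agree on every one.
verdict: equivalent


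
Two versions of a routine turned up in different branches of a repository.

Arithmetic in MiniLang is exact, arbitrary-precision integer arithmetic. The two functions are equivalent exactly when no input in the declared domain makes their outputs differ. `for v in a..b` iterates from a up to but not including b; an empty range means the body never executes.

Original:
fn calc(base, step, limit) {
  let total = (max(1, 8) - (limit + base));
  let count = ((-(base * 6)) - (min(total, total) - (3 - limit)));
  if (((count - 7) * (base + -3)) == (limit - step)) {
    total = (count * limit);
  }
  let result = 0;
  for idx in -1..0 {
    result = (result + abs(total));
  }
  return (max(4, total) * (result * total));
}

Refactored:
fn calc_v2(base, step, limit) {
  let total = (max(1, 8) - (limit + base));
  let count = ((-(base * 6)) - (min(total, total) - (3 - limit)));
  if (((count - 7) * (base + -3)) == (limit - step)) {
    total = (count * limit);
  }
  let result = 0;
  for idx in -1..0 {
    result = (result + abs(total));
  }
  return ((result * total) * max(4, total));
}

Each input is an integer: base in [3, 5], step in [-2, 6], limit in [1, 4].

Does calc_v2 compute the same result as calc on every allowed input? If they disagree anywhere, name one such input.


The two are interchangeable: same computation, different form, and every declared input agrees.
As a probe, take base=4, step=3, limit=2: calc runs total becomes 2; next count becomes -25; next (((count - 7) * (base + -3)) == (limit - step)) evaluates to false; next result becomes 0; next at idx=-1:; next result becomes 2; next final value 16; calc_v2 runs total becomes 2; next count becomes -25; next (((count - 7) * (base + -3)) == (limit - step)) evaluates to false; next result becomes 0; next at idx=-1:; next result becomes 2; next final value 16; both end at 16.
Across all 108 domain points the two functions coincide.
verdict: equivalent


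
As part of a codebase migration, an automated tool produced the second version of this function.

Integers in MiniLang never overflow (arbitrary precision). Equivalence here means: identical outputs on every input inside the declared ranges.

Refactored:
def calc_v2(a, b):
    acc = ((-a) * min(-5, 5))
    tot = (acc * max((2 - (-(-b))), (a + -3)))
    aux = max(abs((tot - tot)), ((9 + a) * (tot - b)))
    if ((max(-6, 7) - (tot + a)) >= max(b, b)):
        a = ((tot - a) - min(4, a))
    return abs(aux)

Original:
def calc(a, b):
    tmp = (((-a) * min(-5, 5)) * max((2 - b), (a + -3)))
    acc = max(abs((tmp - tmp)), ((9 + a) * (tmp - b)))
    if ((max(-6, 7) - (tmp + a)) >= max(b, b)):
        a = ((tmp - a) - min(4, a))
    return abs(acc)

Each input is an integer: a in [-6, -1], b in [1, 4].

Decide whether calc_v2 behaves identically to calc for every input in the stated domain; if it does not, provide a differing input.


Reading the diff, among the changes: local variable names differ, and statement counts differ.
As a probe, take a=-6, b=4: calc runs tmp=60, then acc=168, then ((max(-6, 7) - (tmp + a)) >= max(b, b)) is false, then returns 168; calc_v2 runs acc=-30, then tot=60, then aux=168, then ((max(-6, 7) - (tot + a)) >= max(b, b)) is false, then returns 168; both end at 168.
Across all 24 domain points the two functions coincide.
verdict: equivalent


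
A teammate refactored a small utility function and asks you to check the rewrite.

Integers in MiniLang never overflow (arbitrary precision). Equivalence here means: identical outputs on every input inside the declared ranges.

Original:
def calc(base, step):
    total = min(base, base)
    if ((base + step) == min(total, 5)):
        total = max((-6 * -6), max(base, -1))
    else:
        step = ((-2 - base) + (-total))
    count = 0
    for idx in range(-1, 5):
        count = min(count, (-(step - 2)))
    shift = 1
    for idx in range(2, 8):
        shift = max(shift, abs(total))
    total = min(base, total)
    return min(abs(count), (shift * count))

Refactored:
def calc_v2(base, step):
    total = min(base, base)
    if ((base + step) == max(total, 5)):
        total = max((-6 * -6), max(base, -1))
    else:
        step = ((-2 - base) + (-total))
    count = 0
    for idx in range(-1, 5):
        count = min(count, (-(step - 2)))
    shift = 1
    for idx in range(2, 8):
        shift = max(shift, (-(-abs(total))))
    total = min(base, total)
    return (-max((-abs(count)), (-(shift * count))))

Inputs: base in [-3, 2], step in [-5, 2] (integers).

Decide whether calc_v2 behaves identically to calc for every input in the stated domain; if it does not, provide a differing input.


There is a counterexample at base=-3, step=0: 0 on one side, -6 on the other.
calc: total=-3, then ((base + step) == min(total, 5)) is true, then total=36, then count=0, then (idx=-1), then count=0, then (idx=0), then count=0, then (idx=1), then count=0, then (idx=2), then count=0, then (idx=3), then count=0, then (idx=4), then count=0, then shift=1, then (idx=2), then shift=36, then (idx=3), then shift=36, then (idx=4), then shift=36, then (idx=5), then shift=36, then (idx=6), then shift=36, then (idx=7), then shift=36, then total=-3, then returns 0
calc_v2: total=-3, then ((base + step) == max(total, 5)) is false, then step=4, then count=0, then (idx=-1), then count=-2, then (idx=0), then count=-2, then (idx=1), then count=-2, then (idx=2), then count=-2, then (idx=3), then count=-2, then (idx=4), then count=-2, then shift=1, then (idx=2), then shift=3, then (idx=3), then shift=3, then (idx=4), then shift=3, then (idx=5), then shift=3, then (idx=6), then shift=3, then (idx=7), then shift=3, then total=-3, then returns -6
verdict: not equivalent; witness: base=-3, step=0


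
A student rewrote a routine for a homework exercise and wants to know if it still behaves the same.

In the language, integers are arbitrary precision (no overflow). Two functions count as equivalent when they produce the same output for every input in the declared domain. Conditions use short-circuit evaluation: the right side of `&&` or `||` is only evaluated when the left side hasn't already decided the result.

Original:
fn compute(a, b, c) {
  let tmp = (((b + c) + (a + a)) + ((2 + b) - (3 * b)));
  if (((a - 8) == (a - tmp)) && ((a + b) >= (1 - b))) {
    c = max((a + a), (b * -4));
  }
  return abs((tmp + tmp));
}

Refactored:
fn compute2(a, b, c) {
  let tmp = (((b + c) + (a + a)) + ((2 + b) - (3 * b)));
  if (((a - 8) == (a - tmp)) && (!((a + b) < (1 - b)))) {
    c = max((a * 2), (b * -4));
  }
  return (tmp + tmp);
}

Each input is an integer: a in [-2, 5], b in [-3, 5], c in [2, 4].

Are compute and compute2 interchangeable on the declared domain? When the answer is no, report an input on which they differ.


The rewrite breaks on a=-2, b=1, c=2, where the results are 2 and -2.
compute: tmp=-1, then (((a - 8) == (a - tmp)) && ((a + b) >= (1 - b))) is false, then returns 2
compute2: tmp=-1, then (((a - 8) == (a - tmp)) && (!((a + b) < (1 - b)))) is false, then returns -2
verdict: not equivalent; witness: a=-2, b=1, c=2


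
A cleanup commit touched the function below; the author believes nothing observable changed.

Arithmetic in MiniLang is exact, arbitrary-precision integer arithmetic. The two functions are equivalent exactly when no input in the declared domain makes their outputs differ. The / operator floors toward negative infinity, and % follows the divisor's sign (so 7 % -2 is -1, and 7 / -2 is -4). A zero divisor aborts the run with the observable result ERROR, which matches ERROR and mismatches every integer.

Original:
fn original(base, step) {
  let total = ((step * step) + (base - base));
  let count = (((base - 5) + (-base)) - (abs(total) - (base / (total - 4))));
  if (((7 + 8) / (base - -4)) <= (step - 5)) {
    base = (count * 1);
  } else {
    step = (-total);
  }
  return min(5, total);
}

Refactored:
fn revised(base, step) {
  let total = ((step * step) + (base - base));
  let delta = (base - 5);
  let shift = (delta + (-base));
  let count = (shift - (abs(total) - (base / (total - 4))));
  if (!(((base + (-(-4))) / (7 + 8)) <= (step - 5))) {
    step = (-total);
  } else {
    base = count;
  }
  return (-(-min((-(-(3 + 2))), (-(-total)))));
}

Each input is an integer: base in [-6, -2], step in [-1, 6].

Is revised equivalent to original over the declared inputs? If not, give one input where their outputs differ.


These are not equivalent — on base=-4, step=-1 the outputs split (ERROR vs 1).
original: total := 1 | count := -5 | divide-by-zero, output ERROR
revised: total := 1 | delta := -9 | shift := -5 | count := -5 | (!(((base + (-(-4))) / (7 + 8)) <= (step - 5))): true | step := -1 | result 1
verdict: not equivalent; witness: base=-4, step=-1


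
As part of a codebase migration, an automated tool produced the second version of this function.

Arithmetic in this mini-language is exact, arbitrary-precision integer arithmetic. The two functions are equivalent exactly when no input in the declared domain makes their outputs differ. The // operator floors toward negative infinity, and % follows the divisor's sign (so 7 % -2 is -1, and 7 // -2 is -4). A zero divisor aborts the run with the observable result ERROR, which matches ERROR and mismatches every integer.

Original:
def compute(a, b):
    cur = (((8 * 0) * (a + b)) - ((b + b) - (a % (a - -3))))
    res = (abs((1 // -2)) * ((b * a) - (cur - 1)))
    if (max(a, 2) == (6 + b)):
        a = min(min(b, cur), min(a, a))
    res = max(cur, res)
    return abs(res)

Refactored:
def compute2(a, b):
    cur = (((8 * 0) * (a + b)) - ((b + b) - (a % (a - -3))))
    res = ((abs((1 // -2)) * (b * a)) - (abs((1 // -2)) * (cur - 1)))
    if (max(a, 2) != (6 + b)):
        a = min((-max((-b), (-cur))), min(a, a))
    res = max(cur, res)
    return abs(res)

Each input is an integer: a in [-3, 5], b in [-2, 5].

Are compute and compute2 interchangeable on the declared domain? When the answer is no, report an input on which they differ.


The one real change (`(max(a, 2) == (6 + b))` became `(max(a, 2) != (6 + b))`) has no effect anywhere in the declared ranges.
As a probe, take a=5, b=1: compute runs cur=3, then res=3, then (max(a, 2) == (6 + b)) is false, then res=3, then returns 3; compute2 runs cur=3, then res=3, then (max(a, 2) != (6 + b)) is true, then a=1, then res=3, then returns 3; both end at 3.
Across all 72 domain points the two functions coincide.
verdict: equivalent


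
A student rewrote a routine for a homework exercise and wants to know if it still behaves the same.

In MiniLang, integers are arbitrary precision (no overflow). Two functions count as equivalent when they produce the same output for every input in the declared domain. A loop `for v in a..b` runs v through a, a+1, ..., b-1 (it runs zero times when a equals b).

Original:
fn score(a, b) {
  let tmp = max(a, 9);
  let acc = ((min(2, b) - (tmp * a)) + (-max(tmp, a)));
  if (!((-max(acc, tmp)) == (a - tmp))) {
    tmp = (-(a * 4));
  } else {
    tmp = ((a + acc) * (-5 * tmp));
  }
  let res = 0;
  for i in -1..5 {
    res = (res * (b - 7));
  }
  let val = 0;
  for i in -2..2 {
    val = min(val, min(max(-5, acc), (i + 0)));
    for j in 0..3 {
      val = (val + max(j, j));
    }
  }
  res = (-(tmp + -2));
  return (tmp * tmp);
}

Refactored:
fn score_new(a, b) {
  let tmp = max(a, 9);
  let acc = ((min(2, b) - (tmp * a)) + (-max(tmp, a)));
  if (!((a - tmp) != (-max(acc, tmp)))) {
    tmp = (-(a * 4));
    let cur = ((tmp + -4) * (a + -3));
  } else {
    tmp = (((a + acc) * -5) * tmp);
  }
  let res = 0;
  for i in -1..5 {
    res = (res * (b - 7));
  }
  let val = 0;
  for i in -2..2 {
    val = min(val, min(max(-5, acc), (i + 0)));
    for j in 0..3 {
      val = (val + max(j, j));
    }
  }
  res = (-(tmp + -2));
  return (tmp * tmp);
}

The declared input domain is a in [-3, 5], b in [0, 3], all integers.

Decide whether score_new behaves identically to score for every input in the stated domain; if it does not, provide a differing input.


Consider the input a=-3, b=0.
score: tmp becomes 9; next acc becomes 18; next (!((-max(acc, tmp)) == (a - tmp))) evaluates to true; next tmp becomes 12; next res becomes 0; next at i=-1:; next res becomes 0; next at i=0:; next res becomes 0; next at i=1:; next res becomes 0; next at i=2:; next res becomes 0; next at i=3:; next res becomes 0; next at i=4:; next res becomes 0; next val becomes 0; next at i=-2:; next val becomes -2; next at j=0:; next val becomes -2; next at j=1:; next val becomes -1; next at j=2:; next val becomes 1; next at i=-1:; next val becomes -1; next at j=0:; next val becomes -1; next at j=1:; next val becomes 0; next at j=2:; next val becomes 2; next at i=0:; next val becomes 0; next at j=0:; next val becomes 0; next at j=1:; next val becomes 1; next at j=2:; next val becomes 3; next at i=1:; next val becomes 1; next at j=0:; next val becomes 1; next at j=1:; next val becomes 2; next at j=2:; next val becomes 4; next res becomes -10; next final value 144
score_new: tmp becomes 9; next acc becomes 18; next (!((a - tmp) != (-max(acc, tmp)))) evaluates to false; next tmp becomes -675; next res becomes 0; next at i=-1:; next res becomes 0; next at i=0:; next res becomes 0; next at i=1:; next res becomes 0; next at i=2:; next res becomes 0; next at i=3:; next res becomes 0; next at i=4:; next res becomes 0; next val becomes 0; next at i=-2:; next val becomes -2; next at j=0:; next val becomes -2; next at j=1:; next val becomes -1; next at j=2:; next val becomes 1; next at i=-1:; next val becomes -1; next at j=0:; next val becomes -1; next at j=1:; next val becomes 0; next at j=2:; next val becomes 2; next at i=0:; next val becomes 0; next at j=0:; next val becomes 0; next at j=1:; next val becomes 1; next at j=2:; next val becomes 3; next at i=1:; next val becomes 1; next at j=0:; next val becomes 1; next at j=1:; next val becomes 2; next at j=2:; next val becomes 4; next res becomes 677; next final value 455625
144 != 455625, so the rewrite changes behavior.
verdict: not equivalent; witness: a=-3, b=0


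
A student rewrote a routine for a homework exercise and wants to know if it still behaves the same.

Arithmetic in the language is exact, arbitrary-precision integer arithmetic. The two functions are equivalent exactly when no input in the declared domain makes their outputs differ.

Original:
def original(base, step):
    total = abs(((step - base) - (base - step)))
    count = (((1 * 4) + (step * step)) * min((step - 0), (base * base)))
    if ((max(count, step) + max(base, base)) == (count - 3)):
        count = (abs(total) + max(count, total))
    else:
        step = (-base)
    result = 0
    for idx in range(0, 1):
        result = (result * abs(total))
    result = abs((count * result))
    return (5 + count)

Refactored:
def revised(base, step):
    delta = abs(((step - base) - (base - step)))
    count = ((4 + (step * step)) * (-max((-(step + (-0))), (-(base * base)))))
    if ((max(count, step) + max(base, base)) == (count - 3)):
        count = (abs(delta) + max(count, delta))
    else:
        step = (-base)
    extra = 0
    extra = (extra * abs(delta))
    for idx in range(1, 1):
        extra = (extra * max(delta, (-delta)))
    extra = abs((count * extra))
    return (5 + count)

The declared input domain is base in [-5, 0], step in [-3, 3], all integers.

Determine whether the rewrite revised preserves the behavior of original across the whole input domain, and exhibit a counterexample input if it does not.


Differences: min/max/abs usage differs, and arithmetic usage differs, and constant usage differs, and loop structure differs, and local variable names differ, and statement counts differ — yet all 42 inputs agree.
verdict: equivalent


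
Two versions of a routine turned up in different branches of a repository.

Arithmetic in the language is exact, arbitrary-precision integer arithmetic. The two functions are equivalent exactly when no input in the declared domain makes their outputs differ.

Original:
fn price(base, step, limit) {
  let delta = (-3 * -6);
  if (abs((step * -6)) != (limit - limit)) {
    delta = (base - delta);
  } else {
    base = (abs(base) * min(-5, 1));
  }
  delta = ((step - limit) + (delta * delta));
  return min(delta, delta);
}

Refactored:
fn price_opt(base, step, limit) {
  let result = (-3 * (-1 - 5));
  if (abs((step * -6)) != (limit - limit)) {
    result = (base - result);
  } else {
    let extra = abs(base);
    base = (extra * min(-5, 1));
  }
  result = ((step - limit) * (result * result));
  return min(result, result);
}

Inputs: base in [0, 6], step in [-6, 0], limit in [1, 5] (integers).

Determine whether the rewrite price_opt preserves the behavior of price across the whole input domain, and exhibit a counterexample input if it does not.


Evaluate both at base=0, step=-6, limit=1.
price: delta=18, then (abs((step * -6)) != (limit - limit)) is true, then delta=-18, then delta=317, then returns 317
price_opt: result=18, then (abs((step * -6)) != (limit - limit)) is true, then result=-18, then result=-2268, then returns -2268
317 and -2268 differ, so these are not the same function on this domain.
verdict: not equivalent; witness: base=0, step=-6, limit=1


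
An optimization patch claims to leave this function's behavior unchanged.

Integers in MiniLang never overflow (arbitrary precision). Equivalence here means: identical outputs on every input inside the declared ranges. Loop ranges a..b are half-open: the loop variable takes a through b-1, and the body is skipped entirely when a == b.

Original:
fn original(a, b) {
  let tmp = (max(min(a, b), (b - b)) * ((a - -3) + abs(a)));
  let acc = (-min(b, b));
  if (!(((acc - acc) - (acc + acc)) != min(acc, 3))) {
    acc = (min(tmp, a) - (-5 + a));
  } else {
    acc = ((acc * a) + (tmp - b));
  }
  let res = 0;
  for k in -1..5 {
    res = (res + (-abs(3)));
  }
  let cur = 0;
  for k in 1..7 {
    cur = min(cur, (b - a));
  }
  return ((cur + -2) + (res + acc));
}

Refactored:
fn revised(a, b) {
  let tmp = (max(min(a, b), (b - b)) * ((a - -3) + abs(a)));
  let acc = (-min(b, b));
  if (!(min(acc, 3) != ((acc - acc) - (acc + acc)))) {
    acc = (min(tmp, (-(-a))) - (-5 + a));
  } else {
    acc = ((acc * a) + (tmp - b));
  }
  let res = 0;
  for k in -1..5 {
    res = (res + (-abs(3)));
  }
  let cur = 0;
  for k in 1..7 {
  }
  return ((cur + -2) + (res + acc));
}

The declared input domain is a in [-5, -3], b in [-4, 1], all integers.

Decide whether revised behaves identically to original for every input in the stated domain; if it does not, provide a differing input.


Run the pair on a=-3, b=-4.
original: tmp := 0 | acc := 4 | (!(((acc - acc) - (acc + acc)) != min(acc, 3))): false | acc := -8 | res := 0 | iter k=-1: | res := -3 | iter k=0: | res := -6 | iter k=1: | res := -9 | iter k=2: | res := -12 | iter k=3: | res := -15 | iter k=4: | res := -18 | cur := 0 | iter k=1: | cur := -1 | iter k=2: | cur := -1 | iter k=3: | cur := -1 | iter k=4: | cur := -1 | iter k=5: | cur := -1 | iter k=6: | cur := -1 | result -29
revised: tmp := 0 | acc := 4 | (!(min(acc, 3) != ((acc - acc) - (acc + acc)))): false | acc := -8 | res := 0 | iter k=-1: | res := -3 | iter k=0: | res := -6 | iter k=1: | res := -9 | iter k=2: | res := -12 | iter k=3: | res := -15 | iter k=4: | res := -18 | cur := 0 | iter k=1: | iter k=2: | iter k=3: | iter k=4: | iter k=5: | iter k=6: | result -28
-29 != -28, so the rewrite changes behavior.
verdict: not equivalent; witness: a=-3, b=-4


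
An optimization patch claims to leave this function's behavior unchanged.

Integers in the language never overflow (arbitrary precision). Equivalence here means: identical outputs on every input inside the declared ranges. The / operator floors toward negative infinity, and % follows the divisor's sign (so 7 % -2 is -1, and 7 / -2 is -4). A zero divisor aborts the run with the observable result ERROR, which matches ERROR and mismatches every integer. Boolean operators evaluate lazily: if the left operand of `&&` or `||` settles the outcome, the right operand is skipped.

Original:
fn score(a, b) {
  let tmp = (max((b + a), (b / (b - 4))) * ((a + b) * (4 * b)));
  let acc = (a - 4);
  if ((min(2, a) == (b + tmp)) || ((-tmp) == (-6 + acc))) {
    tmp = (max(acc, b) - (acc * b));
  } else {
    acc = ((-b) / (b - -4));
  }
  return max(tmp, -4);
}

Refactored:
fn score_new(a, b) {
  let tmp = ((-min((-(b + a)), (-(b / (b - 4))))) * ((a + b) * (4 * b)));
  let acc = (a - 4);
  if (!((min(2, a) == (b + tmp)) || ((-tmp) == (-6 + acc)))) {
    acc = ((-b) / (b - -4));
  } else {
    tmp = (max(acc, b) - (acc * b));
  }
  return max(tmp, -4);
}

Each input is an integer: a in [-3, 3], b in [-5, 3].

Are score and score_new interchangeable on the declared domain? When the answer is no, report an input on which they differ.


Changes here: min/max/abs usage differs; and boolean connective usage differs; the full 63-point sweep finds no disagreement.
verdict: equivalent


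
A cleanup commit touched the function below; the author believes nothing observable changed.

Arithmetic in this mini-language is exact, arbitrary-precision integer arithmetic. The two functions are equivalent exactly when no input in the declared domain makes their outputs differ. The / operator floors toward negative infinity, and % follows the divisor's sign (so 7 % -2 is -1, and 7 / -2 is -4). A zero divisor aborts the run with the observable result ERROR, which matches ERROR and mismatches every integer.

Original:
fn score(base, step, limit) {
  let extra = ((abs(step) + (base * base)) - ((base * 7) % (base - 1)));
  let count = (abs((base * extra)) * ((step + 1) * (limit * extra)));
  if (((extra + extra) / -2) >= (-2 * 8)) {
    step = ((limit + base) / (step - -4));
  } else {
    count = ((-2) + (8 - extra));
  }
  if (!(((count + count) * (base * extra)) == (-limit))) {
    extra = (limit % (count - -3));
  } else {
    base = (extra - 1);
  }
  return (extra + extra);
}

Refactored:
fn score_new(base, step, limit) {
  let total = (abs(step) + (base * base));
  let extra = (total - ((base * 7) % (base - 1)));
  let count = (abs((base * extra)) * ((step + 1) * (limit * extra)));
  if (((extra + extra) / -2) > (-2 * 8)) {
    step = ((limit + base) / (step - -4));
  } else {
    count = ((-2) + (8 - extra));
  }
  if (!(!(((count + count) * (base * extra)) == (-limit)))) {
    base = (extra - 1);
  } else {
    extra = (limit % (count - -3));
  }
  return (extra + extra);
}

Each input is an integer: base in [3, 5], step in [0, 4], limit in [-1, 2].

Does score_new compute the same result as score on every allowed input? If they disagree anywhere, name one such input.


Evaluate both at base=4, step=1, limit=0.
score: extra := 16 | count := 0 | (((extra + extra) / -2) >= (-2 * 8)): true | step := 0 | (!(((count + count) * (base * extra)) == (-limit))): false | base := 15 | result 32
score_new: total := 17 | extra := 16 | count := 0 | (((extra + extra) / -2) > (-2 * 8)): false | count := -10 | (!(!(((count + count) * (base * extra)) == (-limit)))): false | extra := 0 | result 0
32 != 0, so the rewrite changes behavior.
verdict: not equivalent; witness: base=4, step=1, limit=0


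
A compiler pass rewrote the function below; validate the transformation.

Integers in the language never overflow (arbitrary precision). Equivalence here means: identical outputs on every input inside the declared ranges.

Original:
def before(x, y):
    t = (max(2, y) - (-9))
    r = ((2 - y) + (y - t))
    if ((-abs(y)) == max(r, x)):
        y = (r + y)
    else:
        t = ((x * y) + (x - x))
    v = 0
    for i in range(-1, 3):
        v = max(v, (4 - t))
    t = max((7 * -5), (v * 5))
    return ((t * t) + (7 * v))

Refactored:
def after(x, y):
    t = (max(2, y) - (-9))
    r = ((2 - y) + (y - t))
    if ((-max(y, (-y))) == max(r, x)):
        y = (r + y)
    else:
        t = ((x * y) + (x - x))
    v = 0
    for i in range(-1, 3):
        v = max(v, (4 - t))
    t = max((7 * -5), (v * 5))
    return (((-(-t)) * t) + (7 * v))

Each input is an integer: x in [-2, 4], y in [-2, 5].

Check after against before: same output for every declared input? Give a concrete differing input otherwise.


Behavior is preserved: although min/max/abs usage differs, the outputs never diverge.
As a probe, take x=4, y=-2: before runs t = 11; r = -9; ((-abs(y)) == max(r, x)) -> false; t = -8; v = 0; [i=-1]; v = 12; [i=0]; v = 12; [i=1]; v = 12; [i=2]; v = 12; t = 60; return 3684; after runs t = 11; r = -9; ((-max(y, (-y))) == max(r, x)) -> false; t = -8; v = 0; [i=-1]; v = 12; [i=0]; v = 12; [i=1]; v = 12; [i=2]; v = 12; t = 60; return 3684; both end at 3684.
An exhaustive pass over the 56 declared inputs shows identical outputs.
verdict: equivalent


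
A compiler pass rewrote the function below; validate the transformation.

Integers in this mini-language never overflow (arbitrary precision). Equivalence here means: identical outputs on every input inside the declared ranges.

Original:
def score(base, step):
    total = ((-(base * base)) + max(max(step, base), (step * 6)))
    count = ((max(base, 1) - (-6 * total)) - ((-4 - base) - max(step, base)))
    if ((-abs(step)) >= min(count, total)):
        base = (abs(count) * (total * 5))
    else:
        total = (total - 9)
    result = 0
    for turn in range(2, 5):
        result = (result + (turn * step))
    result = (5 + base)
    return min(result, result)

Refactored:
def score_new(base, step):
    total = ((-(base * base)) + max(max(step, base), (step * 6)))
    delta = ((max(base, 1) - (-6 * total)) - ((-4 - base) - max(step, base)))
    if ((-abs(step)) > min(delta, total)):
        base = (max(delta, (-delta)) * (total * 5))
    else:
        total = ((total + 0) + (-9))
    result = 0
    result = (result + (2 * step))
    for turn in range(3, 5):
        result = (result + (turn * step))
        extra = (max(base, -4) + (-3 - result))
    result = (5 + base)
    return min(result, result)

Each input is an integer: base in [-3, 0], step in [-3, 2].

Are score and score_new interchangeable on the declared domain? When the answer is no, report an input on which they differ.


Equivalent. There is a behavioral-looking edit here, yet the outcome never shifts on this domain.
Every one of the 24 inputs gives matching results.
As a probe, take base=-3, step=2: score runs total = 3; count = 22; ((-abs(step)) >= min(count, total)) -> false; total = -6; result = 0; [turn=2]; result = 4; [turn=3]; result = 10; [turn=4]; result = 18; result = 2; return 2; score_new runs total = 3; delta = 22; ((-abs(step)) > min(delta, total)) -> false; total = -6; result = 0; result = 4; [turn=3]; result = 10; extra = -16; [turn=4]; result = 18; extra = -24; result = 2; return 2; both end at 2.
verdict: equivalent
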